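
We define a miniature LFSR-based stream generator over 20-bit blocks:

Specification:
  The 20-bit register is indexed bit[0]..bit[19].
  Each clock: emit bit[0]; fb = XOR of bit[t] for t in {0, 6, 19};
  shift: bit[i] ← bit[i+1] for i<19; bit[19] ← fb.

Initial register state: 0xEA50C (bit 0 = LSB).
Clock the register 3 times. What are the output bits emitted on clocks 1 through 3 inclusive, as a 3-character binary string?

001

reg_0 = 0xEA50C
clock 1: out=0, reg = 0xF5286
clock 2: out=0, reg = 0xFA943
clock 3: out=1, reg = 0xFD4A1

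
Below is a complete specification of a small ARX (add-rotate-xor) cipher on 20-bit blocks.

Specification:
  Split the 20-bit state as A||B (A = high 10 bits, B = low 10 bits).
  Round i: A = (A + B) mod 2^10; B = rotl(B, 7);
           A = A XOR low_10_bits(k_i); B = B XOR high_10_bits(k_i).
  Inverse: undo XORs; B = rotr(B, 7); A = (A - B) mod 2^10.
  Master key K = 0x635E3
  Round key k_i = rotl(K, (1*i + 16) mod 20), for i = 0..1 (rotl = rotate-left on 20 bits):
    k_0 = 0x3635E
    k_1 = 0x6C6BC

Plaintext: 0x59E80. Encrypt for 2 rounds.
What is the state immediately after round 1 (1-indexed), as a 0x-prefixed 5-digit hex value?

0x2E488

s_0 = plaintext = 0x59E80
s_1 = Round(s_0, k_0) = 0x2E488
s_2 = Round(s_1, k_1) = 0xFF5A0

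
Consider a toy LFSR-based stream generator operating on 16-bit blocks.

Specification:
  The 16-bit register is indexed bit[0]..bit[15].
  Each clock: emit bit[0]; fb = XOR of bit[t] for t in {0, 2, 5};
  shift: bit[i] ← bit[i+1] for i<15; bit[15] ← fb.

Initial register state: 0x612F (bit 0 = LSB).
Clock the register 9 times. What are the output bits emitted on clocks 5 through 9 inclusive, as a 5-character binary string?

01001

reg_0 = 0x612F
clock 1: out=1, reg = 0xB097
clock 2: out=1, reg = 0x584B
clock 3: out=1, reg = 0xAC25
clock 4: out=1, reg = 0xD612
clock 5: out=0, reg = 0x6B09
clock 6: out=1, reg = 0xB584
clock 7: out=0, reg = 0xDAC2
clock 8: out=0, reg = 0x6D61
clock 9: out=1, reg = 0x36B0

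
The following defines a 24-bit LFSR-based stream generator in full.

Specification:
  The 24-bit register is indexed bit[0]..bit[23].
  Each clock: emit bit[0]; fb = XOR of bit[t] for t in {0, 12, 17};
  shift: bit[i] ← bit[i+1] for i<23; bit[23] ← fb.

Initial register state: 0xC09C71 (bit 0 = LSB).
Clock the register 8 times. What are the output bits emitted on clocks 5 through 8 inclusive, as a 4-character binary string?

1110

reg_0 = 0xC09C71
clock 1: out=1, reg = 0x604E38
clock 2: out=0, reg = 0x30271C
clock 3: out=0, reg = 0x18138E
clock 4: out=0, reg = 0x8C09C7
clock 5: out=1, reg = 0xC604E3
clock 6: out=1, reg = 0x630271
clock 7: out=1, reg = 0x318138
clock 8: out=0, reg = 0x18C09C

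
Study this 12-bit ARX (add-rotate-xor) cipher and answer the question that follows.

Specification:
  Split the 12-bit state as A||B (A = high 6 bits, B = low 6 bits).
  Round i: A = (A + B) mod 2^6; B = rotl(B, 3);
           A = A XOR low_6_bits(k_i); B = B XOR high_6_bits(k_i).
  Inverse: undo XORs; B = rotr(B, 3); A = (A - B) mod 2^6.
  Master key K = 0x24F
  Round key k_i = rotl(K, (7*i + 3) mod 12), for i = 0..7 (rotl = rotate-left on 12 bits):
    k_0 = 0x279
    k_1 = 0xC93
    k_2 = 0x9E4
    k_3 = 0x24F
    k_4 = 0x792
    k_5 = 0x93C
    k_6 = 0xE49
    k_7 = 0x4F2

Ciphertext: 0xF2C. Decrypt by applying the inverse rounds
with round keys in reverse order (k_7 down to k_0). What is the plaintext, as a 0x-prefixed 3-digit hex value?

s_0 = ciphertext = 0xF2C
s_1 = InvRound(s_0, k_7) = 0x3FF
s_2 = InvRound(s_1, k_6) = 0x5B0
s_3 = InvRound(s_2, k_5) = 0x222
s_4 = InvRound(s_3, k_4) = 0xCE7
s_5 = InvRound(s_4, k_3) = 0x1F5
s_6 = InvRound(s_5, k_2) = 0x452
s_7 = InvRound(s_6, k_1) = 0xF84
s_8 = InvRound(s_7, k_0) = 0x7A9

0x7A9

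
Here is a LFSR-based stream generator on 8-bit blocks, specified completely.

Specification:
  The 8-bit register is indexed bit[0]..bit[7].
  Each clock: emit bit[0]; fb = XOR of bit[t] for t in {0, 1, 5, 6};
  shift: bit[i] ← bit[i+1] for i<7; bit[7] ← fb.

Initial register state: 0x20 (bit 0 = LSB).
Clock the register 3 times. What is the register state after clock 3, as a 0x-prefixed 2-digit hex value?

0xA4

reg_0 = 0x20
clock 1: out=0, reg = 0x90
clock 2: out=0, reg = 0x48
clock 3: out=0, reg = 0xA4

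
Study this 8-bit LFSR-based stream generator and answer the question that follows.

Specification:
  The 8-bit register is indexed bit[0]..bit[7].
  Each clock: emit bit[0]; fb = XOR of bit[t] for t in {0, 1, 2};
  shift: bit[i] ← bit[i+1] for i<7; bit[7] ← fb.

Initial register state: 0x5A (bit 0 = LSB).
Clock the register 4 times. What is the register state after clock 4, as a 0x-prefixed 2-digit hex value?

reg_0 = 0x5A
clock 1: out=0, reg = 0xAD
clock 2: out=1, reg = 0x56
clock 3: out=0, reg = 0x2B
clock 4: out=1, reg = 0x15

0x15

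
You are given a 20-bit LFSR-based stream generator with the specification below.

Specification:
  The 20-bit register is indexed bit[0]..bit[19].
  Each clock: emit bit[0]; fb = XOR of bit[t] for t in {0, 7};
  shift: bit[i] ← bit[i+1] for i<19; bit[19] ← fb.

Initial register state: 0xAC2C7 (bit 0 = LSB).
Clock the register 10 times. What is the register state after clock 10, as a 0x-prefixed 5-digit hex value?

0xD0AB0

reg_0 = 0xAC2C7
clock 1: out=1, reg = 0x56163
clock 2: out=1, reg = 0xAB0B1
clock 3: out=1, reg = 0x55858
clock 4: out=0, reg = 0x2AC2C
clock 5: out=0, reg = 0x15616
clock 6: out=0, reg = 0x0AB0B
clock 7: out=1, reg = 0x85585
clock 8: out=1, reg = 0x42AC2
clock 9: out=0, reg = 0xA1561
clock 10: out=1, reg = 0xD0AB0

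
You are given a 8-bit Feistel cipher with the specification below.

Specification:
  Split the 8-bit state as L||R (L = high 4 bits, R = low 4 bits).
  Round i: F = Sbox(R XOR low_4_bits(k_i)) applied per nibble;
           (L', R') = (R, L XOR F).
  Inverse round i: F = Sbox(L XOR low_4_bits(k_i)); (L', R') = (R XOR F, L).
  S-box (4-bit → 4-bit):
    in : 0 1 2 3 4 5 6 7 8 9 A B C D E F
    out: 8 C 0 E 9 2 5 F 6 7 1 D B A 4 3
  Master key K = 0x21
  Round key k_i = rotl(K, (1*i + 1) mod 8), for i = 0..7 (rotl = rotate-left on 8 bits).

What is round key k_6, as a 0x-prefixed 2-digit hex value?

K = 0x21
k_0 = rotl(K, (1*0+1) mod 8) = rotl(K, 1) = 0x42
k_1 = rotl(K, (1*1+1) mod 8) = rotl(K, 2) = 0x84
k_2 = rotl(K, (1*2+1) mod 8) = rotl(K, 3) = 0x09
k_3 = rotl(K, (1*3+1) mod 8) = rotl(K, 4) = 0x12
k_4 = rotl(K, (1*4+1) mod 8) = rotl(K, 5) = 0x24
k_5 = rotl(K, (1*5+1) mod 8) = rotl(K, 6) = 0x48
k_6 = rotl(K, (1*6+1) mod 8) = rotl(K, 7) = 0x90

0x90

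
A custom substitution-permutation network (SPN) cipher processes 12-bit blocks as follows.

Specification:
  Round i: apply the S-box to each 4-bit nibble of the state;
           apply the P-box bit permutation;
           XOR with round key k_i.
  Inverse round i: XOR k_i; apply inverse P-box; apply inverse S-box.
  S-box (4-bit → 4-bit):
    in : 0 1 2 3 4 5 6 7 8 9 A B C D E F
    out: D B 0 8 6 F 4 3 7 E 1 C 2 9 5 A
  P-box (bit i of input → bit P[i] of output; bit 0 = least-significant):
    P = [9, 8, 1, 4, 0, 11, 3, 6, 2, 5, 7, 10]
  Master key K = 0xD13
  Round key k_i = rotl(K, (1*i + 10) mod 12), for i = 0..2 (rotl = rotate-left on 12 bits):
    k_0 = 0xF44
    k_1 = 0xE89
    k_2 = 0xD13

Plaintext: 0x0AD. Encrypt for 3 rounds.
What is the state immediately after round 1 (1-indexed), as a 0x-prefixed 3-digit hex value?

0x9D1

s_0 = plaintext = 0x0AD
s_1 = Round(s_0, k_0) = 0x9D1
s_2 = Round(s_1, k_1) = 0x978
s_3 = Round(s_2, k_2) = 0x2B0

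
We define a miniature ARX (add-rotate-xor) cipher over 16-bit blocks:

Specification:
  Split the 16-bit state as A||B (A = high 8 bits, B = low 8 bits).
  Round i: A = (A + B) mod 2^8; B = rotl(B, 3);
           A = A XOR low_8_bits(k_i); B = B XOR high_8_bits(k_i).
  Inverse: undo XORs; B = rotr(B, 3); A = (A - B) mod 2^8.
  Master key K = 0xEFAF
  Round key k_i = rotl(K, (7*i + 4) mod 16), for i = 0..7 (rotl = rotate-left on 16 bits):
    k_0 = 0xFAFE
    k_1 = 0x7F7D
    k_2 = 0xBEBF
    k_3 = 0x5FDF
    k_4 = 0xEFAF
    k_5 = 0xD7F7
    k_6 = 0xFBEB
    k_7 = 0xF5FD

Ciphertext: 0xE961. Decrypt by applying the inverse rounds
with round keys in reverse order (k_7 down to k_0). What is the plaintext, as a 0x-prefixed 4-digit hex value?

0xCD69

s_0 = ciphertext = 0xE961
s_1 = InvRound(s_0, k_7) = 0x8292
s_2 = InvRound(s_1, k_6) = 0x3C2D
s_3 = InvRound(s_2, k_5) = 0x6C5F
s_4 = InvRound(s_3, k_4) = 0xAD16
s_5 = InvRound(s_4, k_3) = 0x4929
s_6 = InvRound(s_5, k_2) = 0x04F2
s_7 = InvRound(s_6, k_1) = 0xC8B1
s_8 = InvRound(s_7, k_0) = 0xCD69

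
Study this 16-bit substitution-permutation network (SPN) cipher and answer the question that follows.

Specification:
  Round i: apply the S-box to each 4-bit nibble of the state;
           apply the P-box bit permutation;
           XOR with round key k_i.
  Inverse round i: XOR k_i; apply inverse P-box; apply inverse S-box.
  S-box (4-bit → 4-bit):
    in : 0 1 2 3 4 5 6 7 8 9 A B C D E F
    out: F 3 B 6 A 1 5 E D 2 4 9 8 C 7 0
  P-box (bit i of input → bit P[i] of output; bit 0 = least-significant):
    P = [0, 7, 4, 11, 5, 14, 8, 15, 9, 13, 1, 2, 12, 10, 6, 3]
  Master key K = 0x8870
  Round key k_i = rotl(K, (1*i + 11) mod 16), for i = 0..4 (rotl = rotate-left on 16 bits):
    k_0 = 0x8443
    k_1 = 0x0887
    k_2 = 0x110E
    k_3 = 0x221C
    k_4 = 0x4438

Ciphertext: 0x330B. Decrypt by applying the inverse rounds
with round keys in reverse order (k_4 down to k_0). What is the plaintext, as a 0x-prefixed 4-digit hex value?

0x8ED2

s_0 = ciphertext = 0x330B
s_1 = InvRound(s_0, k_4) = 0x1EE6
s_2 = InvRound(s_1, k_3) = 0x0357
s_3 = InvRound(s_2, k_2) = 0x85F6
s_4 = InvRound(s_3, k_1) = 0x3F88
s_5 = InvRound(s_4, k_0) = 0x8ED2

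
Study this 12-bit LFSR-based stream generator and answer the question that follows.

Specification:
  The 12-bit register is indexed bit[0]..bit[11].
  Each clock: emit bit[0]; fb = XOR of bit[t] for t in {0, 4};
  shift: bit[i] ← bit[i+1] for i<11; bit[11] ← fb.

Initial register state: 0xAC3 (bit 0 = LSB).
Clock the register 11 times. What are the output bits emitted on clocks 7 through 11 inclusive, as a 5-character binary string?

11010

reg_0 = 0xAC3
clock 1: out=1, reg = 0xD61
clock 2: out=1, reg = 0xEB0
clock 3: out=0, reg = 0xF58
clock 4: out=0, reg = 0xFAC
clock 5: out=0, reg = 0x7D6
clock 6: out=0, reg = 0xBEB
clock 7: out=1, reg = 0xDF5
clock 8: out=1, reg = 0x6FA
clock 9: out=0, reg = 0xB7D
clock 10: out=1, reg = 0x5BE
clock 11: out=0, reg = 0xADF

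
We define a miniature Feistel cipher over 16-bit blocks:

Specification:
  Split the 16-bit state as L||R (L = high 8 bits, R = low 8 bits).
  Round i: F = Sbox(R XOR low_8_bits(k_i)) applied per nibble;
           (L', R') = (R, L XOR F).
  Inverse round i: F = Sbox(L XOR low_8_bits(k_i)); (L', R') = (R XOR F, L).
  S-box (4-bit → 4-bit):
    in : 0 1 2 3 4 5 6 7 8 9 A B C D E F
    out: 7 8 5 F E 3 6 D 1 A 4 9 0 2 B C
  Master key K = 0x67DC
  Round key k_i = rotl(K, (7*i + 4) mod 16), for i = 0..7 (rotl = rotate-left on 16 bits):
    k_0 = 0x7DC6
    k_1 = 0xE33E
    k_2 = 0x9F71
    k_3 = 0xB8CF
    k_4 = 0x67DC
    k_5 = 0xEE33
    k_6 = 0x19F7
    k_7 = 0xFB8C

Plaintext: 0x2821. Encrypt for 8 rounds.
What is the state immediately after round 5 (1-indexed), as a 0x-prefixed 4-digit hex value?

0x4FB0

s_0 = plaintext = 0x2821
s_1 = Round(s_0, k_0) = 0x2195
s_2 = Round(s_1, k_1) = 0x9568
s_3 = Round(s_2, k_2) = 0x681F
s_4 = Round(s_3, k_3) = 0x1F4F
s_5 = Round(s_4, k_4) = 0x4FB0
s_6 = Round(s_5, k_5) = 0xB050
s_7 = Round(s_6, k_6) = 0x50FD
s_8 = Round(s_7, k_7) = 0xFD88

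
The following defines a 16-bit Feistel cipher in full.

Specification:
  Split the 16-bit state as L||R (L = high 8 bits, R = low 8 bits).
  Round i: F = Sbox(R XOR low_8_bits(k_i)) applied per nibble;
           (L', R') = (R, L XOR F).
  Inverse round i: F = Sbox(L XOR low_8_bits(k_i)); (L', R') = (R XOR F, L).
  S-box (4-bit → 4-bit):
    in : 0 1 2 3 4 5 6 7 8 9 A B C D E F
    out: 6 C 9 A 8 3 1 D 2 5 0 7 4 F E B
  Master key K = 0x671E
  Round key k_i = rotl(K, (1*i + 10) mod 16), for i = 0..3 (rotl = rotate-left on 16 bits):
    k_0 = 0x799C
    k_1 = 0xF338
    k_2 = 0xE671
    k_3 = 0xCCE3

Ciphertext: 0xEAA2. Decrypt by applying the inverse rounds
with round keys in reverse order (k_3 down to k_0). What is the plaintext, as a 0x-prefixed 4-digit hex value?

0xA7CD

s_0 = ciphertext = 0xEAA2
s_1 = InvRound(s_0, k_3) = 0xC7EA
s_2 = InvRound(s_1, k_2) = 0x9BC7
s_3 = InvRound(s_2, k_1) = 0xCD9B
s_4 = InvRound(s_3, k_0) = 0xA7CD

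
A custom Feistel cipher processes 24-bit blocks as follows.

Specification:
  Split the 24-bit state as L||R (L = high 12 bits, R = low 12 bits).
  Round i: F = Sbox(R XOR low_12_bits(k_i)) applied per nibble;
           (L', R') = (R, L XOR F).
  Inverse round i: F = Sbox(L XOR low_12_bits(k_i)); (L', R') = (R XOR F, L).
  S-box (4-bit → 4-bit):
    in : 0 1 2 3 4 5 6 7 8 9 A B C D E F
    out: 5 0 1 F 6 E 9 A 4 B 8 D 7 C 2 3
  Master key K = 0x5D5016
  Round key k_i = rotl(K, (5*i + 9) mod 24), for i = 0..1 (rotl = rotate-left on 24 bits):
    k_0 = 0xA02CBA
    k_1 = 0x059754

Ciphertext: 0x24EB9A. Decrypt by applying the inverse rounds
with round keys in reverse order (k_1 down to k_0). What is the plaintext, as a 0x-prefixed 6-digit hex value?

0x95A592

s_0 = ciphertext = 0x24EB9A
s_1 = InvRound(s_0, k_1) = 0x59224E
s_2 = InvRound(s_1, k_0) = 0x95A592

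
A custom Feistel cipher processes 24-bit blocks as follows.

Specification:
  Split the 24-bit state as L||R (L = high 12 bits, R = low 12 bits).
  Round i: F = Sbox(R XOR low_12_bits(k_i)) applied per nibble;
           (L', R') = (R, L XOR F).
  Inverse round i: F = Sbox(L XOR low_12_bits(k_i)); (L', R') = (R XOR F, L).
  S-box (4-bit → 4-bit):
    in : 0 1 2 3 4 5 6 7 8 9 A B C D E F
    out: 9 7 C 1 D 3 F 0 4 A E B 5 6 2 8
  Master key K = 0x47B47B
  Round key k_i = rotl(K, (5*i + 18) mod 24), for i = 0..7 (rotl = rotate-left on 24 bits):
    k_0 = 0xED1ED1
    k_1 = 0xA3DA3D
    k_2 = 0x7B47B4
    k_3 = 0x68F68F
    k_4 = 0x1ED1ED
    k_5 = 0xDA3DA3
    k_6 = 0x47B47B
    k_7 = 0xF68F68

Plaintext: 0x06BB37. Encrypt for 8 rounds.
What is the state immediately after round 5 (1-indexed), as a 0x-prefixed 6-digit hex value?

0xF7AEAE

s_0 = plaintext = 0x06BB37
s_1 = Round(s_0, k_0) = 0xB37344
s_2 = Round(s_1, k_1) = 0x34413D
s_3 = Round(s_2, k_2) = 0x13DC0E
s_4 = Round(s_3, k_3) = 0xC0EF7A
s_5 = Round(s_4, k_4) = 0xF7AEAE
s_6 = Round(s_5, k_5) = 0xEAEEEC
s_7 = Round(s_6, k_6) = 0xEEC00E
s_8 = Round(s_7, k_7) = 0x00E613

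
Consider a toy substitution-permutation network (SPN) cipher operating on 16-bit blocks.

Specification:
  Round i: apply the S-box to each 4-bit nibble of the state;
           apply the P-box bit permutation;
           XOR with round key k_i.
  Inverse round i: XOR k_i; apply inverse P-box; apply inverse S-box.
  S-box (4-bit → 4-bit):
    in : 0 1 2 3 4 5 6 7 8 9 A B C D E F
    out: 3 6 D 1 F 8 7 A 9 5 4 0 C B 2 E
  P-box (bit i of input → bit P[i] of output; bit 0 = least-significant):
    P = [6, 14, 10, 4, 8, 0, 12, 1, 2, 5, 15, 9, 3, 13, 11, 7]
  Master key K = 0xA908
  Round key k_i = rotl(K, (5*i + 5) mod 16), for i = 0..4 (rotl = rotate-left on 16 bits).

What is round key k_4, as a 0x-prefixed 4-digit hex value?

K = 0xA908
k_0 = rotl(K, (5*0+5) mod 16) = rotl(K, 5) = 0x2115
k_1 = rotl(K, (5*1+5) mod 16) = rotl(K, 10) = 0x22A4
k_2 = rotl(K, (5*2+5) mod 16) = rotl(K, 15) = 0x5484
k_3 = rotl(K, (5*3+5) mod 16) = rotl(K, 4) = 0x908A
k_4 = rotl(K, (5*4+5) mod 16) = rotl(K, 9) = 0x1152

0x1152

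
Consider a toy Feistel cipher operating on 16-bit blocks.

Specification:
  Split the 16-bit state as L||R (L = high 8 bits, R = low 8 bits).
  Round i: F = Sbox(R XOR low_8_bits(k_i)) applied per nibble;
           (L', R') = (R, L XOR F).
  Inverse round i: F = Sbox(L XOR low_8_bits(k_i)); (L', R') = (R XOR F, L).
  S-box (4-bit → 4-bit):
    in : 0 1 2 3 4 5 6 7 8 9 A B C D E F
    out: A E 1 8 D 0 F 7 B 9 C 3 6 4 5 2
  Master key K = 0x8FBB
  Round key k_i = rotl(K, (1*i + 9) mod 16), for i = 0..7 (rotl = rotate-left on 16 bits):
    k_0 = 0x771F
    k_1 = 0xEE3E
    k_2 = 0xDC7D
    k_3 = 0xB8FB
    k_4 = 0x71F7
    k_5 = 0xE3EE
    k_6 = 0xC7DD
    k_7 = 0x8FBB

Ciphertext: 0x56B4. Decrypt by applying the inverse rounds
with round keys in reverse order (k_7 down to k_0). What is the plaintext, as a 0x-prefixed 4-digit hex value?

s_0 = ciphertext = 0x56B4
s_1 = InvRound(s_0, k_7) = 0xE056
s_2 = InvRound(s_1, k_6) = 0xD2E0
s_3 = InvRound(s_2, k_5) = 0x66D2
s_4 = InvRound(s_3, k_4) = 0x4C66
s_5 = InvRound(s_4, k_3) = 0x514C
s_6 = InvRound(s_5, k_2) = 0x5A51
s_7 = InvRound(s_6, k_1) = 0xAC5A
s_8 = InvRound(s_7, k_0) = 0x62AC

0x62AC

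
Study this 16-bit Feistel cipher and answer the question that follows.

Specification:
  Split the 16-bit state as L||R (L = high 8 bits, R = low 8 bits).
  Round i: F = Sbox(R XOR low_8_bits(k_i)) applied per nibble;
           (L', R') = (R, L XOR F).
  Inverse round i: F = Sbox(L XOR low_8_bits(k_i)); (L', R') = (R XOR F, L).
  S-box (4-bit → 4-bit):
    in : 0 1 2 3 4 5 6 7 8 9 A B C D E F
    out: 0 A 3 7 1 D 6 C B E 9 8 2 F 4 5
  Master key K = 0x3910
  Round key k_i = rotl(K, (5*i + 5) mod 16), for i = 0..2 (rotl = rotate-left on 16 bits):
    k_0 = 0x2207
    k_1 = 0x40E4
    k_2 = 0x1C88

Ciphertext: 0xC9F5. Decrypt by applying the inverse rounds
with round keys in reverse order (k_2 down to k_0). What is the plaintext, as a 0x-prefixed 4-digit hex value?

0xC9C1

s_0 = ciphertext = 0xC9F5
s_1 = InvRound(s_0, k_2) = 0xEFC9
s_2 = InvRound(s_1, k_1) = 0xC1EF
s_3 = InvRound(s_2, k_0) = 0xC9C1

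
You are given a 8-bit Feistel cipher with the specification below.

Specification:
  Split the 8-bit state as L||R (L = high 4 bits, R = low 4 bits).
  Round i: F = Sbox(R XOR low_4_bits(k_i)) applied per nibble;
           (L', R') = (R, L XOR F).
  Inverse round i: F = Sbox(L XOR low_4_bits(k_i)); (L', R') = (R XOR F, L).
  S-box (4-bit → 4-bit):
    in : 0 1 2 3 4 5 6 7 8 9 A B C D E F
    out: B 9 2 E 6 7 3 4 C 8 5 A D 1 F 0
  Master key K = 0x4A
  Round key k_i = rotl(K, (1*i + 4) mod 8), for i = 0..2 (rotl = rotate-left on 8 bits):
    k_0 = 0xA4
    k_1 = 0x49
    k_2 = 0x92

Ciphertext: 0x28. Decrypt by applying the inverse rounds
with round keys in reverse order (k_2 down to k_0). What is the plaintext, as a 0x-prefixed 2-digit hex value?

s_0 = ciphertext = 0x28
s_1 = InvRound(s_0, k_2) = 0x32
s_2 = InvRound(s_1, k_1) = 0x73
s_3 = InvRound(s_2, k_0) = 0xD7

0xD7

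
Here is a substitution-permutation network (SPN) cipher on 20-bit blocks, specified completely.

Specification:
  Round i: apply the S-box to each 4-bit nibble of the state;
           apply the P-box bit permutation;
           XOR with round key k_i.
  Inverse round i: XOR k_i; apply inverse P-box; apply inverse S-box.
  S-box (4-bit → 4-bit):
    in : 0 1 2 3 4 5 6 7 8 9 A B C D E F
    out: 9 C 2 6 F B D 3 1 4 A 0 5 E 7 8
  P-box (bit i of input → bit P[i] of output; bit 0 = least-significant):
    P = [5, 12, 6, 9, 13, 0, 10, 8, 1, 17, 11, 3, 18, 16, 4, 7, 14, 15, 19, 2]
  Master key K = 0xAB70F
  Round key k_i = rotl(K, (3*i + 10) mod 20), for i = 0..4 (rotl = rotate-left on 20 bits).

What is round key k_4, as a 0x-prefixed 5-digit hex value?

K = 0xAB70F
k_0 = rotl(K, (3*0+10) mod 20) = rotl(K, 10) = 0xC3EAD
k_1 = rotl(K, (3*1+10) mod 20) = rotl(K, 13) = 0x1F56E
k_2 = rotl(K, (3*2+10) mod 20) = rotl(K, 16) = 0xFAB70
k_3 = rotl(K, (3*3+10) mod 20) = rotl(K, 19) = 0xD5B87
k_4 = rotl(K, (3*4+10) mod 20) = rotl(K, 2) = 0xADC3E

0xADC3E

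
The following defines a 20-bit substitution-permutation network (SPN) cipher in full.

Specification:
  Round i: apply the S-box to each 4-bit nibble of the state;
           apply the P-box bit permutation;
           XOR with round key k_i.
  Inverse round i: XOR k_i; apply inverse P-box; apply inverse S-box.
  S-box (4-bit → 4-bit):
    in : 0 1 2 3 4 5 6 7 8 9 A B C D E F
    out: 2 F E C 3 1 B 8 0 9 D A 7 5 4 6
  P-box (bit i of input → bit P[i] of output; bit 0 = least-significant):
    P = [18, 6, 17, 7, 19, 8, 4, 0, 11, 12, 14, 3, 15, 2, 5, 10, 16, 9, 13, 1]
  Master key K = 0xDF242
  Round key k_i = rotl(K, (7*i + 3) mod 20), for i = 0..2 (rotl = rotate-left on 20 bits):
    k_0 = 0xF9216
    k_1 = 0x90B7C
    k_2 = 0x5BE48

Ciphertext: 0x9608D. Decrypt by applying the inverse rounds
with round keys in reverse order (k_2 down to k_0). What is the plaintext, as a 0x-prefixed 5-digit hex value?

0xE471C

s_0 = ciphertext = 0x9608D
s_1 = InvRound(s_0, k_2) = 0x06C96
s_2 = InvRound(s_1, k_1) = 0x1334B
s_3 = InvRound(s_2, k_0) = 0xE471C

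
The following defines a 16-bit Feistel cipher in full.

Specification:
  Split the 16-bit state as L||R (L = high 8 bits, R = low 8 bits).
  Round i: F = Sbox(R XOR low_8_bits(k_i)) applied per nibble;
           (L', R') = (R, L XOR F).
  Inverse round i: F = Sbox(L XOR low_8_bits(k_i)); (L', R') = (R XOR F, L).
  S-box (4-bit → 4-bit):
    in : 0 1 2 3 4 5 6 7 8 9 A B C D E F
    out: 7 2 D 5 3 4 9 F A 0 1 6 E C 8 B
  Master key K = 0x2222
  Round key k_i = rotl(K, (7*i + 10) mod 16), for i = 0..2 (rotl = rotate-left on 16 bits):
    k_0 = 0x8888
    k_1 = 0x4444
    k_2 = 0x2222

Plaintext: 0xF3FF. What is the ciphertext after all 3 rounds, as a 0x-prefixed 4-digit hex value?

0xC583

s_0 = plaintext = 0xF3FF
s_1 = Round(s_0, k_0) = 0xFF0C
s_2 = Round(s_1, k_1) = 0x0CC5
s_3 = Round(s_2, k_2) = 0xC583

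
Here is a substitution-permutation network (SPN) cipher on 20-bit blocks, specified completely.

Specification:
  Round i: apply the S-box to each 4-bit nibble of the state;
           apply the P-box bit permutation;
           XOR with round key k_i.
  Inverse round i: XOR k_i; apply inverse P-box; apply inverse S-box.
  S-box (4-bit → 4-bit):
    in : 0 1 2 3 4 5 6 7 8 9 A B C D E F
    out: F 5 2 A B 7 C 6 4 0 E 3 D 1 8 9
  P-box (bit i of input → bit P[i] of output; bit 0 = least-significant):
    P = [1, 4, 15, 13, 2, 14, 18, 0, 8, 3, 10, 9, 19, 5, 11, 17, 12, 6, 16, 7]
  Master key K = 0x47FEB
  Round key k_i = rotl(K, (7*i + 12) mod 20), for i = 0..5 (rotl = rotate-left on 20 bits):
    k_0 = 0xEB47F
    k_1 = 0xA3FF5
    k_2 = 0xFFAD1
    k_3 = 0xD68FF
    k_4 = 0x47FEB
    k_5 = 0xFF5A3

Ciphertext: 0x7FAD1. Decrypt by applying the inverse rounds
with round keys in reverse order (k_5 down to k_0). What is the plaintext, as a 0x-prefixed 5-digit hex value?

s_0 = ciphertext = 0x7FAD1
s_1 = InvRound(s_0, k_5) = 0x25C9B
s_2 = InvRound(s_1, k_4) = 0x23F83
s_3 = InvRound(s_2, k_3) = 0x54052
s_4 = InvRound(s_3, k_2) = 0xFCEEC
s_5 = InvRound(s_4, k_1) = 0x19BAA
s_6 = InvRound(s_5, k_0) = 0xACCC3

0xACCC3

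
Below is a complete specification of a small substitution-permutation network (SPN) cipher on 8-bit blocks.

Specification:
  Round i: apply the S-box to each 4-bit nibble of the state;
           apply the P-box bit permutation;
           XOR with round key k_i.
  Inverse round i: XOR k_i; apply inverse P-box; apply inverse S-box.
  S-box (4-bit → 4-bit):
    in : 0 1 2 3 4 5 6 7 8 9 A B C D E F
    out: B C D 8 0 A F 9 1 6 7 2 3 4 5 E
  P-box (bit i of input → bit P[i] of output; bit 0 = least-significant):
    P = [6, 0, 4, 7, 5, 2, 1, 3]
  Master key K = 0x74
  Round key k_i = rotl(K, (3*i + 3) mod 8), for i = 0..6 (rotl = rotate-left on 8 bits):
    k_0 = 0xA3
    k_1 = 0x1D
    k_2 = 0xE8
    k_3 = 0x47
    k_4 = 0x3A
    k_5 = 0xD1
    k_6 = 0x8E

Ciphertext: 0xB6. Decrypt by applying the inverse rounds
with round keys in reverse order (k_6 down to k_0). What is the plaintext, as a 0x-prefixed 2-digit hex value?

s_0 = ciphertext = 0xB6
s_1 = InvRound(s_0, k_6) = 0x7D
s_2 = InvRound(s_1, k_5) = 0x03
s_3 = InvRound(s_2, k_4) = 0x79
s_4 = InvRound(s_3, k_3) = 0x6D
s_5 = InvRound(s_4, k_2) = 0xB5
s_6 = InvRound(s_5, k_1) = 0x73
s_7 = InvRound(s_6, k_0) = 0x42

0x42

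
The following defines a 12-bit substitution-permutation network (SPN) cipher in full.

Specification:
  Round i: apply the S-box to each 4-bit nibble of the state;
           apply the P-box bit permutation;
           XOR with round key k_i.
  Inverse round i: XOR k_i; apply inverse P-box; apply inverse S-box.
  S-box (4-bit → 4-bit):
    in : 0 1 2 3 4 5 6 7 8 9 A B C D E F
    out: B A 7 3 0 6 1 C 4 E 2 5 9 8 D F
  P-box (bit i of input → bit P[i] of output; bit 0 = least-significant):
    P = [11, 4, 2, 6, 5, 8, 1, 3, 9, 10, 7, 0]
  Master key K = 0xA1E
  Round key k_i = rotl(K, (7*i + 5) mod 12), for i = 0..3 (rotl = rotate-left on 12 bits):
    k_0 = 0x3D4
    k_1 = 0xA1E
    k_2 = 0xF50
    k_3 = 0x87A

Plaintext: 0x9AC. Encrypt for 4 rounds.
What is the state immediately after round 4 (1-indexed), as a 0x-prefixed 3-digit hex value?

s_0 = plaintext = 0x9AC
s_1 = Round(s_0, k_0) = 0xE15
s_2 = Round(s_1, k_1) = 0x983
s_3 = Round(s_2, k_2) = 0x3C3
s_4 = Round(s_3, k_3) = 0x642

0x642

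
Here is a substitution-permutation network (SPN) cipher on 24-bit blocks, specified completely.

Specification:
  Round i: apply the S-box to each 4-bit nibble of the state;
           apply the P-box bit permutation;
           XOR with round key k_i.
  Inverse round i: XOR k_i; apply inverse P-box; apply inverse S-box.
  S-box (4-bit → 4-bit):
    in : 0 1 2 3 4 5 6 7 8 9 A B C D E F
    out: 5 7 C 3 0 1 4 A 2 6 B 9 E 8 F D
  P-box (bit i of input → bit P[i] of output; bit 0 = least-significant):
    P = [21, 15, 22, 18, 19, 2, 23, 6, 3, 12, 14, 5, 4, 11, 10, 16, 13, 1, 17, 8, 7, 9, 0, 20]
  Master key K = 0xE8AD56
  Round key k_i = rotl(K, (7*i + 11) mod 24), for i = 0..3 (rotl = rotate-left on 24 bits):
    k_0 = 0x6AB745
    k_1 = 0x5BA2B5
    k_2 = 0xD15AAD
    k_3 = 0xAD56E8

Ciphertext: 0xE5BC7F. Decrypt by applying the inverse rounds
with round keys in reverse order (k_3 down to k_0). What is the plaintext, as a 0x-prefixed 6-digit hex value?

s_0 = ciphertext = 0xE5BC7F
s_1 = InvRound(s_0, k_3) = 0x133639
s_2 = InvRound(s_1, k_2) = 0x501696
s_3 = InvRound(s_2, k_1) = 0x612758
s_4 = InvRound(s_3, k_0) = 0x66B338

0x66B338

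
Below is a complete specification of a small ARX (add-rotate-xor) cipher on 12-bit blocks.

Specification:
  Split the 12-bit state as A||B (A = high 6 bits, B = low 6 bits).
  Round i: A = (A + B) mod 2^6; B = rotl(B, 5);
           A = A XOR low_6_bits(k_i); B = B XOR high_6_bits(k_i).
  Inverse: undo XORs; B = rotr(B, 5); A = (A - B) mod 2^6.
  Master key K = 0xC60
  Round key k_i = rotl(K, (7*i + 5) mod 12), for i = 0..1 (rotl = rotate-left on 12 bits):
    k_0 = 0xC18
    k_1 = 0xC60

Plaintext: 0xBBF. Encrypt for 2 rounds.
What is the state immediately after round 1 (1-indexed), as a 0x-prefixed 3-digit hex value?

s_0 = plaintext = 0xBBF
s_1 = Round(s_0, k_0) = 0xD4F
s_2 = Round(s_1, k_1) = 0x916

0xD4F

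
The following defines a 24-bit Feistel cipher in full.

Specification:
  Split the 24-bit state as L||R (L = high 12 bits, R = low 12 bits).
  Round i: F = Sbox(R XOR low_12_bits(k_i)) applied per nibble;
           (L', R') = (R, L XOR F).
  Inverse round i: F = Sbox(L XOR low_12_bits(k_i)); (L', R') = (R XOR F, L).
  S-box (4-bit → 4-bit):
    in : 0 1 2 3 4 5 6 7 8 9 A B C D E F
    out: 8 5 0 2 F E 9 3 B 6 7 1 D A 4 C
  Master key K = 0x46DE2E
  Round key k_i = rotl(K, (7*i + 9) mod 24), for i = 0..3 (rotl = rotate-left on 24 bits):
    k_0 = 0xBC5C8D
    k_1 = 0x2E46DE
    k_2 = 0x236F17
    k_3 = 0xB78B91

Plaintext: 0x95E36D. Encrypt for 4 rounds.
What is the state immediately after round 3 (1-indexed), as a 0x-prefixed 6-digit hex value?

0x1B6163

s_0 = plaintext = 0x95E36D
s_1 = Round(s_0, k_0) = 0x36D516
s_2 = Round(s_1, k_1) = 0x5161B6
s_3 = Round(s_2, k_2) = 0x1B6163
s_4 = Round(s_3, k_3) = 0x163676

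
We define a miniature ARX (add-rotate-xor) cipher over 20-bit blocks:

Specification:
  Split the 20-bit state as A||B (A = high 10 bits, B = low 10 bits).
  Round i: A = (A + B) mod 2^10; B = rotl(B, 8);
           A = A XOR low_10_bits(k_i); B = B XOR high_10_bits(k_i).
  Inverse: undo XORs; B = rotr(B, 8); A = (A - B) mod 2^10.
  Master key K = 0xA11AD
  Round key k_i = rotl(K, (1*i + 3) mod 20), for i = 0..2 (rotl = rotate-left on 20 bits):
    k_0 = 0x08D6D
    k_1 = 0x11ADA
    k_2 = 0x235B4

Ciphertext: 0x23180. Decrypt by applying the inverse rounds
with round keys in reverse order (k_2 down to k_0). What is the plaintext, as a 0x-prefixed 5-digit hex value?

0xE8FBD

s_0 = ciphertext = 0x23180
s_1 = InvRound(s_0, k_2) = 0x40C35
s_2 = InvRound(s_1, k_1) = 0x835CC
s_3 = InvRound(s_2, k_0) = 0xE8FBD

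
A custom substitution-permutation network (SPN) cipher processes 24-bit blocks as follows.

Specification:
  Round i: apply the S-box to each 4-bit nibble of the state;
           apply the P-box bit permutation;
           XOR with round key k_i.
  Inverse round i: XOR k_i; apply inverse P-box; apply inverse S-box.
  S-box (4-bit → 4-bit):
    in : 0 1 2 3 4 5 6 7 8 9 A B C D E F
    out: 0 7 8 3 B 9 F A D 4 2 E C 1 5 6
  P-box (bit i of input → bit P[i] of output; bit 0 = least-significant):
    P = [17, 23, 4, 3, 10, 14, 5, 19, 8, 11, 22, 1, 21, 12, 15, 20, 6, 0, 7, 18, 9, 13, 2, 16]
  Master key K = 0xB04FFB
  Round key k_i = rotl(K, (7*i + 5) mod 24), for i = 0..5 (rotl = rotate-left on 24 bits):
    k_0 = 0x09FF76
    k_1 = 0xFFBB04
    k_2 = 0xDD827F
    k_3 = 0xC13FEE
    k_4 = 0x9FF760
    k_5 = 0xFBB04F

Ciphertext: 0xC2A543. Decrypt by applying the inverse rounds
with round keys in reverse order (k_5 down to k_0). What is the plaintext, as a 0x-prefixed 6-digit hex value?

s_0 = ciphertext = 0xC2A543
s_1 = InvRound(s_0, k_5) = 0xC04D52
s_2 = InvRound(s_1, k_4) = 0x42BBCE
s_3 = InvRound(s_2, k_3) = 0x2090E3
s_4 = InvRound(s_3, k_2) = 0x8C492B
s_5 = InvRound(s_4, k_1) = 0x6A6CF5
s_6 = InvRound(s_5, k_0) = 0x5F180D

0x5F180D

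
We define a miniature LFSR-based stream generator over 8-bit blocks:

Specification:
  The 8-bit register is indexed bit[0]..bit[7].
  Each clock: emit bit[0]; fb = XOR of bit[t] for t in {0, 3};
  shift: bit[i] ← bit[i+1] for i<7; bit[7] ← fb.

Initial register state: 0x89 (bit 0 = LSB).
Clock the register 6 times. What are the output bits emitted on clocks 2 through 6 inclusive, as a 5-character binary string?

reg_0 = 0x89
clock 1: out=1, reg = 0x44
clock 2: out=0, reg = 0x22
clock 3: out=0, reg = 0x11
clock 4: out=1, reg = 0x88
clock 5: out=0, reg = 0xC4
clock 6: out=0, reg = 0x62

00100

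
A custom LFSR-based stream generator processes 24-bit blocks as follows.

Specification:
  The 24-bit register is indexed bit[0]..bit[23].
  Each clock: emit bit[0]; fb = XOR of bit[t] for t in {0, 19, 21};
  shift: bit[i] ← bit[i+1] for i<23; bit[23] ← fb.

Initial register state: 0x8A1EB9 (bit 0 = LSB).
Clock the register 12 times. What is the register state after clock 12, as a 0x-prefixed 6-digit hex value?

0xD4C8A1

reg_0 = 0x8A1EB9
clock 1: out=1, reg = 0x450F5C
clock 2: out=0, reg = 0x2287AE
clock 3: out=0, reg = 0x9143D7
clock 4: out=1, reg = 0xC8A1EB
clock 5: out=1, reg = 0x6450F5
clock 6: out=1, reg = 0x32287A
clock 7: out=0, reg = 0x99143D
clock 8: out=1, reg = 0x4C8A1E
clock 9: out=0, reg = 0xA6450F
clock 10: out=1, reg = 0x532287
clock 11: out=1, reg = 0xA99143
clock 12: out=1, reg = 0xD4C8A1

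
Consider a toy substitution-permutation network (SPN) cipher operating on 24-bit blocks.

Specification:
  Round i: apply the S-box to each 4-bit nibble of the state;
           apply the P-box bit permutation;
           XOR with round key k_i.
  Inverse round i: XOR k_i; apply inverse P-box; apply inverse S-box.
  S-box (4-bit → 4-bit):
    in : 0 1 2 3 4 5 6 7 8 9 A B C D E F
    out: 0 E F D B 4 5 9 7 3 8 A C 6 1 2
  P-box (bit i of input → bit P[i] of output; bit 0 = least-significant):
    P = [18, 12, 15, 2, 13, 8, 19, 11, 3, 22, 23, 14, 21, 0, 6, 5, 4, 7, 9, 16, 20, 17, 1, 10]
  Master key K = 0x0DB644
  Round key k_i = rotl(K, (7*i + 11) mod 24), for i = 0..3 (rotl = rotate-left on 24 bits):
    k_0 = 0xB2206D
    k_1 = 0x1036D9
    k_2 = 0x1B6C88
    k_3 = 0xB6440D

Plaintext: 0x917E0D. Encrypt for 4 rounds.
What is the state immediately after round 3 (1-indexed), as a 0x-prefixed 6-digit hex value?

s_0 = plaintext = 0x917E0D
s_1 = Round(s_0, k_0) = 0x81B2C5
s_2 = Round(s_1, k_1) = 0xCBFC72
s_3 = Round(s_2, k_2) = 0x9E900F
s_4 = Round(s_3, k_3) = 0x84541C

0x9E900F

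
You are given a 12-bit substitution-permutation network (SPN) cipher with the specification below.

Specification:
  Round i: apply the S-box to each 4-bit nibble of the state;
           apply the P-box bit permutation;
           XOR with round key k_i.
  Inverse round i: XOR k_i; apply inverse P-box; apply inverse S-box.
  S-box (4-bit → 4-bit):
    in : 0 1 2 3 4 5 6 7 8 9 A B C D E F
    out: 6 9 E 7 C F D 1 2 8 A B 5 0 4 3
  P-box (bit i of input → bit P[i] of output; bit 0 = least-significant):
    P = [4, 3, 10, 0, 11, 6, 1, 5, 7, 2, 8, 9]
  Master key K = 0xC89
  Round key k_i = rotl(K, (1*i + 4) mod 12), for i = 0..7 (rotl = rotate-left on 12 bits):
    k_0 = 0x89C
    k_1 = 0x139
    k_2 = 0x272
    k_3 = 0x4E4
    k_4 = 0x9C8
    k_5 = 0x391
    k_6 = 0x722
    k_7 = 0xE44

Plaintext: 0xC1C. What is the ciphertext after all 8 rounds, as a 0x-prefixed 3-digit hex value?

0xFFE

s_0 = plaintext = 0xC1C
s_1 = Round(s_0, k_0) = 0x52C
s_2 = Round(s_1, k_1) = 0x6CF
s_3 = Round(s_2, k_2) = 0x9E8
s_4 = Round(s_3, k_3) = 0x6EE
s_5 = Round(s_4, k_4) = 0xE4A
s_6 = Round(s_5, k_5) = 0x2BA
s_7 = Round(s_6, k_6) = 0xC4F
s_8 = Round(s_7, k_7) = 0xFFE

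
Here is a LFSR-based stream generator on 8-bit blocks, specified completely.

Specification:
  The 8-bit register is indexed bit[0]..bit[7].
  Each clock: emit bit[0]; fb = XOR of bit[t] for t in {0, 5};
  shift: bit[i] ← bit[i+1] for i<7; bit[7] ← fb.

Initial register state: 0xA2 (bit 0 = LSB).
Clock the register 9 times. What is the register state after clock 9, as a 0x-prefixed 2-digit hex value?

0xAF

reg_0 = 0xA2
clock 1: out=0, reg = 0xD1
clock 2: out=1, reg = 0xE8
clock 3: out=0, reg = 0xF4
clock 4: out=0, reg = 0xFA
clock 5: out=0, reg = 0xFD
clock 6: out=1, reg = 0x7E
clock 7: out=0, reg = 0xBF
clock 8: out=1, reg = 0x5F
clock 9: out=1, reg = 0xAF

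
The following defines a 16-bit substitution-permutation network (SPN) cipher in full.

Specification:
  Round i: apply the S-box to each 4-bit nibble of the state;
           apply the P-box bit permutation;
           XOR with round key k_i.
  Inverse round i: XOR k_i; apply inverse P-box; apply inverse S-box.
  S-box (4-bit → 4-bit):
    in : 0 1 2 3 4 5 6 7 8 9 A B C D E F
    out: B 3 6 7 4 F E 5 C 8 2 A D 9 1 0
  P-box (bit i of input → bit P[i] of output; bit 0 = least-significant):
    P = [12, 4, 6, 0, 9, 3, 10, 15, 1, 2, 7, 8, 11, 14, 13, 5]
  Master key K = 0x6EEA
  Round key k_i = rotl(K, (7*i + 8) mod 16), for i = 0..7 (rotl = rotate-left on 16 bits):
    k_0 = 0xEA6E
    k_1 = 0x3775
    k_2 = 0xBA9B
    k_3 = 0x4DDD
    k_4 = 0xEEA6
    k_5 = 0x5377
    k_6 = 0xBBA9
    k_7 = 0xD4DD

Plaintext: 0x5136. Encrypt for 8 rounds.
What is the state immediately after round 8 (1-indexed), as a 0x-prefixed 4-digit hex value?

s_0 = plaintext = 0x5136
s_1 = Round(s_0, k_0) = 0x8411
s_2 = Round(s_1, k_1) = 0x05CD
s_3 = Round(s_2, k_2) = 0x653C
s_4 = Round(s_3, k_3) = 0x3A32
s_5 = Round(s_4, k_4) = 0x80FA
s_6 = Round(s_5, k_5) = 0x7241
s_7 = Round(s_6, k_6) = 0x873D
s_8 = Round(s_7, k_7) = 0xE276

0xE276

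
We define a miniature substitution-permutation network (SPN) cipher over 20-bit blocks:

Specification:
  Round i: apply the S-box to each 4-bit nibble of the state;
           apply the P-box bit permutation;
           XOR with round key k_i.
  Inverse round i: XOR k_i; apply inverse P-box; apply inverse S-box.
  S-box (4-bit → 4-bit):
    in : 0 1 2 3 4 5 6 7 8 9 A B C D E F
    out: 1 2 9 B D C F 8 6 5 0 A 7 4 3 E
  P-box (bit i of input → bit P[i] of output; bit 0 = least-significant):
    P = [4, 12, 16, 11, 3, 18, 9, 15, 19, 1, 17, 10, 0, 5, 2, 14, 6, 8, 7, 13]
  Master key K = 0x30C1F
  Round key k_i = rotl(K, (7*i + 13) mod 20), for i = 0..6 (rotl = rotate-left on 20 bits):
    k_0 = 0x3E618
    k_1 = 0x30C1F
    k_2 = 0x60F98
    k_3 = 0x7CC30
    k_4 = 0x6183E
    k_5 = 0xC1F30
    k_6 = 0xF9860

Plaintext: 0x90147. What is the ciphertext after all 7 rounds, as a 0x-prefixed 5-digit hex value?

0x8203B

s_0 = plaintext = 0x90147
s_1 = Round(s_0, k_0) = 0x36CD3
s_2 = Round(s_1, k_1) = 0x97768
s_3 = Round(s_2, k_2) = 0x3D950
s_4 = Round(s_3, k_3) = 0xD6F64
s_5 = Round(s_4, k_4) = 0x1D681
s_6 = Round(s_5, k_5) = 0x20836
s_7 = Round(s_6, k_6) = 0x8203B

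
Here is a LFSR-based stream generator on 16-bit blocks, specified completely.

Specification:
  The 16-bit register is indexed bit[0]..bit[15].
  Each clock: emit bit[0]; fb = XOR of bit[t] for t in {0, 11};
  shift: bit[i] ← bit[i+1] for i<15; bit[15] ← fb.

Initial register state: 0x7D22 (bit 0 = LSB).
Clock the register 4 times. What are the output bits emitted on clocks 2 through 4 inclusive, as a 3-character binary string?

reg_0 = 0x7D22
clock 1: out=0, reg = 0xBE91
clock 2: out=1, reg = 0x5F48
clock 3: out=0, reg = 0xAFA4
clock 4: out=0, reg = 0xD7D2

100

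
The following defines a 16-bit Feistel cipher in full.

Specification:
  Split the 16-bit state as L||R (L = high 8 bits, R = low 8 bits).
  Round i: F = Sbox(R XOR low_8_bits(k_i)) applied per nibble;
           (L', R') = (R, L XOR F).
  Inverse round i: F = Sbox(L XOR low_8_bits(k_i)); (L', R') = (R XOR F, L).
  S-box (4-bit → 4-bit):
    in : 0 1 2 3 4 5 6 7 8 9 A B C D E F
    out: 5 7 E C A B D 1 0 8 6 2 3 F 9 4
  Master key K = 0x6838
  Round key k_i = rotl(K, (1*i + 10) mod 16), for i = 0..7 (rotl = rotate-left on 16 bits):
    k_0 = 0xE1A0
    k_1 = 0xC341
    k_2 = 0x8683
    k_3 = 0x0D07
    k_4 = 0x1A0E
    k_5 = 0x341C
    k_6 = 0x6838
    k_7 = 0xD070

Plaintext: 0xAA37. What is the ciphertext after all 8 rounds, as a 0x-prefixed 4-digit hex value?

0x1B74

s_0 = plaintext = 0xAA37
s_1 = Round(s_0, k_0) = 0x372B
s_2 = Round(s_1, k_1) = 0x2BE1
s_3 = Round(s_2, k_2) = 0xE1F5
s_4 = Round(s_3, k_3) = 0xF5AF
s_5 = Round(s_4, k_4) = 0xAF92
s_6 = Round(s_5, k_5) = 0x92A6
s_7 = Round(s_6, k_6) = 0xA61B
s_8 = Round(s_7, k_7) = 0x1B74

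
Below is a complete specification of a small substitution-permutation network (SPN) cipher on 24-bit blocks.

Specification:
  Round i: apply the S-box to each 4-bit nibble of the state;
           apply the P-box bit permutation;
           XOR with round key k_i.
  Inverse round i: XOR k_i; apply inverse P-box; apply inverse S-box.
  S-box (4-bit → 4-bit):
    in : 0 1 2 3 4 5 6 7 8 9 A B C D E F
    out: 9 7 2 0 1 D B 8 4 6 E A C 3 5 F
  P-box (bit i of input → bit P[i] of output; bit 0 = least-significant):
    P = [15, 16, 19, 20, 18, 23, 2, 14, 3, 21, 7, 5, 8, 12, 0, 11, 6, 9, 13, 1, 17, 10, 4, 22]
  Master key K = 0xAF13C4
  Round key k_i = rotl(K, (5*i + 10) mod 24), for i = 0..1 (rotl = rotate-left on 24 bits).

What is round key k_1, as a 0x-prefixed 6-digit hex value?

K = 0xAF13C4
k_0 = rotl(K, (5*0+10) mod 24) = rotl(K, 10) = 0x4F12BC
k_1 = rotl(K, (5*1+10) mod 24) = rotl(K, 15) = 0xE25789

0xE25789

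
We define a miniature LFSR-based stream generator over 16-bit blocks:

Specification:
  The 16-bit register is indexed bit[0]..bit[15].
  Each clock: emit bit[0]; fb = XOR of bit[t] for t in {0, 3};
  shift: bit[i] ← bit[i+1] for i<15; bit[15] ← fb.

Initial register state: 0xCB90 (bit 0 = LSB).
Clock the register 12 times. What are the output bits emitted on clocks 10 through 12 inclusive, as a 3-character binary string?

101

reg_0 = 0xCB90
clock 1: out=0, reg = 0x65C8
clock 2: out=0, reg = 0xB2E4
clock 3: out=0, reg = 0x5972
clock 4: out=0, reg = 0x2CB9
clock 5: out=1, reg = 0x165C
clock 6: out=0, reg = 0x8B2E
clock 7: out=0, reg = 0xC597
clock 8: out=1, reg = 0xE2CB
clock 9: out=1, reg = 0x7165
clock 10: out=1, reg = 0xB8B2
clock 11: out=0, reg = 0x5C59
clock 12: out=1, reg = 0x2E2C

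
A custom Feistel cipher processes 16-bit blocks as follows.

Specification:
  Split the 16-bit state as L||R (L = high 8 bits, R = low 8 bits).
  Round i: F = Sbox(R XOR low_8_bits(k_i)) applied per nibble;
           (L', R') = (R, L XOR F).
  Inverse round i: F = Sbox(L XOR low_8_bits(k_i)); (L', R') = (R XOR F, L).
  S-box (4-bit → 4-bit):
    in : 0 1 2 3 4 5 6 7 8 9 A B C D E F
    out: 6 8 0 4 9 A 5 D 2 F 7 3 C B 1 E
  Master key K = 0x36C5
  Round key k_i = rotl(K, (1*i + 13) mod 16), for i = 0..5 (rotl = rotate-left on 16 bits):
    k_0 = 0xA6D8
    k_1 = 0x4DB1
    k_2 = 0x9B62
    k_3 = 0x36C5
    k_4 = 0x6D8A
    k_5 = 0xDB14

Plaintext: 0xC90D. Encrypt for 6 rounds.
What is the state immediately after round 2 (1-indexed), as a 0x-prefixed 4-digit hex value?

0x73CD

s_0 = plaintext = 0xC90D
s_1 = Round(s_0, k_0) = 0x0D73
s_2 = Round(s_1, k_1) = 0x73CD
s_3 = Round(s_2, k_2) = 0xCD0D
s_4 = Round(s_3, k_3) = 0x0D0F
s_5 = Round(s_4, k_4) = 0x0F27
s_6 = Round(s_5, k_5) = 0x274B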